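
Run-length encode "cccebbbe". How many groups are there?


Input: cccebbbe
Scanning for consecutive runs:
  Group 1: 'c' x 3 (positions 0-2)
  Group 2: 'e' x 1 (positions 3-3)
  Group 3: 'b' x 3 (positions 4-6)
  Group 4: 'e' x 1 (positions 7-7)
Total groups: 4

4


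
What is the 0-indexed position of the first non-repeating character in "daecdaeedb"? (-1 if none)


Input: daecdaeedb
Character frequencies:
  'a': 2
  'b': 1
  'c': 1
  'd': 3
  'e': 3
Scanning left to right for freq == 1:
  Position 0 ('d'): freq=3, skip
  Position 1 ('a'): freq=2, skip
  Position 2 ('e'): freq=3, skip
  Position 3 ('c'): unique! => answer = 3

3


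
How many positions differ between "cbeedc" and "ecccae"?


Comparing "cbeedc" and "ecccae" position by position:
  Position 0: 'c' vs 'e' => DIFFER
  Position 1: 'b' vs 'c' => DIFFER
  Position 2: 'e' vs 'c' => DIFFER
  Position 3: 'e' vs 'c' => DIFFER
  Position 4: 'd' vs 'a' => DIFFER
  Position 5: 'c' vs 'e' => DIFFER
Positions that differ: 6

6


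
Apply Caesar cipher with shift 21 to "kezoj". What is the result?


Caesar cipher: shift "kezoj" by 21
  'k' (pos 10) + 21 = pos 5 = 'f'
  'e' (pos 4) + 21 = pos 25 = 'z'
  'z' (pos 25) + 21 = pos 20 = 'u'
  'o' (pos 14) + 21 = pos 9 = 'j'
  'j' (pos 9) + 21 = pos 4 = 'e'
Result: fzuje

fzuje


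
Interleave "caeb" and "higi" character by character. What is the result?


Interleaving "caeb" and "higi":
  Position 0: 'c' from first, 'h' from second => "ch"
  Position 1: 'a' from first, 'i' from second => "ai"
  Position 2: 'e' from first, 'g' from second => "eg"
  Position 3: 'b' from first, 'i' from second => "bi"
Result: chaiegbi

chaiegbi


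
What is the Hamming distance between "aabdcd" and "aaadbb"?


Comparing "aabdcd" and "aaadbb" position by position:
  Position 0: 'a' vs 'a' => same
  Position 1: 'a' vs 'a' => same
  Position 2: 'b' vs 'a' => differ
  Position 3: 'd' vs 'd' => same
  Position 4: 'c' vs 'b' => differ
  Position 5: 'd' vs 'b' => differ
Total differences (Hamming distance): 3

3


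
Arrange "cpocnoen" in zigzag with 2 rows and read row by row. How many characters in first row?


Zigzag "cpocnoen" into 2 rows:
Placing characters:
  'c' => row 0
  'p' => row 1
  'o' => row 0
  'c' => row 1
  'n' => row 0
  'o' => row 1
  'e' => row 0
  'n' => row 1
Rows:
  Row 0: "cone"
  Row 1: "pcon"
First row length: 4

4


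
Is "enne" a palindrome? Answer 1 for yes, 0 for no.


Input: enne
Reversed: enne
  Compare pos 0 ('e') with pos 3 ('e'): match
  Compare pos 1 ('n') with pos 2 ('n'): match
Result: palindrome

1


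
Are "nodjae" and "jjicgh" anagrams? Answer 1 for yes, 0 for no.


Strings: "nodjae", "jjicgh"
Sorted first:  adejno
Sorted second: cghijj
Differ at position 0: 'a' vs 'c' => not anagrams

0


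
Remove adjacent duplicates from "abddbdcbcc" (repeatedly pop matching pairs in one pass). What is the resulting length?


Input: abddbdcbcc
Stack-based adjacent duplicate removal:
  Read 'a': push. Stack: a
  Read 'b': push. Stack: ab
  Read 'd': push. Stack: abd
  Read 'd': matches stack top 'd' => pop. Stack: ab
  Read 'b': matches stack top 'b' => pop. Stack: a
  Read 'd': push. Stack: ad
  Read 'c': push. Stack: adc
  Read 'b': push. Stack: adcb
  Read 'c': push. Stack: adcbc
  Read 'c': matches stack top 'c' => pop. Stack: adcb
Final stack: "adcb" (length 4)

4


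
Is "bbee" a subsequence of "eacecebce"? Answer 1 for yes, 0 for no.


Check if "bbee" is a subsequence of "eacecebce"
Greedy scan:
  Position 0 ('e'): no match needed
  Position 1 ('a'): no match needed
  Position 2 ('c'): no match needed
  Position 3 ('e'): no match needed
  Position 4 ('c'): no match needed
  Position 5 ('e'): no match needed
  Position 6 ('b'): matches sub[0] = 'b'
  Position 7 ('c'): no match needed
  Position 8 ('e'): no match needed
Only matched 1/4 characters => not a subsequence

0


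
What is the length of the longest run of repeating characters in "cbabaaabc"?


Input: "cbabaaabc"
Scanning for longest run:
  Position 1 ('b'): new char, reset run to 1
  Position 2 ('a'): new char, reset run to 1
  Position 3 ('b'): new char, reset run to 1
  Position 4 ('a'): new char, reset run to 1
  Position 5 ('a'): continues run of 'a', length=2
  Position 6 ('a'): continues run of 'a', length=3
  Position 7 ('b'): new char, reset run to 1
  Position 8 ('c'): new char, reset run to 1
Longest run: 'a' with length 3

3


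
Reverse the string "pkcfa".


Input: pkcfa
Reading characters right to left:
  Position 4: 'a'
  Position 3: 'f'
  Position 2: 'c'
  Position 1: 'k'
  Position 0: 'p'
Reversed: afckp

afckp


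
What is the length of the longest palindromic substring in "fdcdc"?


Input: "fdcdc"
Checking substrings for palindromes:
  [1:4] "dcd" (len 3) => palindrome
  [2:5] "cdc" (len 3) => palindrome
Longest palindromic substring: "dcd" with length 3

3


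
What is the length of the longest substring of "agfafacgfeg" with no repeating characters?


Input: "agfafacgfeg"
Sliding window (track last position of each char):
  Position 0 ('a'): window [0,0] length 1 -- new best
  Position 1 ('g'): window [0,1] length 2 -- new best
  Position 2 ('f'): window [0,2] length 3 -- new best
  Position 3 ('a'): repeat (last at 0), move window start to 1
  Position 3 ('a'): window [1,3] length 3
  Position 4 ('f'): repeat (last at 2), move window start to 3
  Position 4 ('f'): window [3,4] length 2
  Position 5 ('a'): repeat (last at 3), move window start to 4
  Position 5 ('a'): window [4,5] length 2
  Position 6 ('c'): window [4,6] length 3
  Position 7 ('g'): window [4,7] length 4 -- new best
  Position 8 ('f'): repeat (last at 4), move window start to 5
  Position 8 ('f'): window [5,8] length 4
  Position 9 ('e'): window [5,9] length 5 -- new best
  Position 10 ('g'): repeat (last at 7), move window start to 8
  Position 10 ('g'): window [8,10] length 3
Longest substring with no repeats: "acgfe" with length 5

5


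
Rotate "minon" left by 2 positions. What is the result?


Input: "minon", rotate left by 2
First 2 characters: "mi"
Remaining characters: "non"
Concatenate remaining + first: "non" + "mi" = "nonmi"

nonmi


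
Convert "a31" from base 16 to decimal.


Input: "a31" in base 16
Positional expansion:
  Digit 'a' (value 10) x 16^2 = 2560
  Digit '3' (value 3) x 16^1 = 48
  Digit '1' (value 1) x 16^0 = 1
Sum = 2609

2609


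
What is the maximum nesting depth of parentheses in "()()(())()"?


Input: "()()(())()"
Tracking depth:
  Position 0 '(': depth becomes 1
  Position 1 ')': depth becomes 0
  Position 2 '(': depth becomes 1
  Position 3 ')': depth becomes 0
  Position 4 '(': depth becomes 1
  Position 5 '(': depth becomes 2
  Position 6 ')': depth becomes 1
  Position 7 ')': depth becomes 0
  Position 8 '(': depth becomes 1
  Position 9 ')': depth becomes 0
Maximum depth reached: 2

2


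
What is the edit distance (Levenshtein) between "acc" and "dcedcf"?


Computing edit distance: "acc" -> "dcedcf"
DP table:
           d    c    e    d    c    f
      0    1    2    3    4    5    6
  a   1    1    2    3    4    5    6
  c   2    2    1    2    3    4    5
  c   3    3    2    2    3    3    4
Edit distance = dp[3][6] = 4

4


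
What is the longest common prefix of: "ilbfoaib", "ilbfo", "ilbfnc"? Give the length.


Words: ilbfoaib, ilbfo, ilbfnc
  Position 0: all 'i' => match
  Position 1: all 'l' => match
  Position 2: all 'b' => match
  Position 3: all 'f' => match
  Position 4: ('o', 'o', 'n') => mismatch, stop
LCP = "ilbf" (length 4)

4


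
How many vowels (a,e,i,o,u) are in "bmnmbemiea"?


Input: bmnmbemiea
Checking each character:
  'b' at position 0: consonant
  'm' at position 1: consonant
  'n' at position 2: consonant
  'm' at position 3: consonant
  'b' at position 4: consonant
  'e' at position 5: vowel (running total: 1)
  'm' at position 6: consonant
  'i' at position 7: vowel (running total: 2)
  'e' at position 8: vowel (running total: 3)
  'a' at position 9: vowel (running total: 4)
Total vowels: 4

4


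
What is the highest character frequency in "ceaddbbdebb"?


Input: ceaddbbdebb
Character counts:
  'a': 1
  'b': 4
  'c': 1
  'd': 3
  'e': 2
Maximum frequency: 4

4


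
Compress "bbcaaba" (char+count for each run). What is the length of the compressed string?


Input: bbcaaba
Runs:
  'b' x 2 => "b2"
  'c' x 1 => "c1"
  'a' x 2 => "a2"
  'b' x 1 => "b1"
  'a' x 1 => "a1"
Compressed: "b2c1a2b1a1"
Compressed length: 10

10


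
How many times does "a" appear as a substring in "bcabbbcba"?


Searching for "a" in "bcabbbcba"
Scanning each position:
  Position 0: "b" => no
  Position 1: "c" => no
  Position 2: "a" => MATCH
  Position 3: "b" => no
  Position 4: "b" => no
  Position 5: "b" => no
  Position 6: "c" => no
  Position 7: "b" => no
  Position 8: "a" => MATCH
Total occurrences: 2

2


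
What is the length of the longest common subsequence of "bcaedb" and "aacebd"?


LCS of "bcaedb" and "aacebd"
DP table:
           a    a    c    e    b    d
      0    0    0    0    0    0    0
  b   0    0    0    0    0    1    1
  c   0    0    0    1    1    1    1
  a   0    1    1    1    1    1    1
  e   0    1    1    1    2    2    2
  d   0    1    1    1    2    2    3
  b   0    1    1    1    2    3    3
LCS length = dp[6][6] = 3

3


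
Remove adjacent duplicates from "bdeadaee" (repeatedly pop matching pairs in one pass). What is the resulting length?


Input: bdeadaee
Stack-based adjacent duplicate removal:
  Read 'b': push. Stack: b
  Read 'd': push. Stack: bd
  Read 'e': push. Stack: bde
  Read 'a': push. Stack: bdea
  Read 'd': push. Stack: bdead
  Read 'a': push. Stack: bdeada
  Read 'e': push. Stack: bdeadae
  Read 'e': matches stack top 'e' => pop. Stack: bdeada
Final stack: "bdeada" (length 6)

6


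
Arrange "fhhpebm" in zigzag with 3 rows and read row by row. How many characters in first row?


Zigzag "fhhpebm" into 3 rows:
Placing characters:
  'f' => row 0
  'h' => row 1
  'h' => row 2
  'p' => row 1
  'e' => row 0
  'b' => row 1
  'm' => row 2
Rows:
  Row 0: "fe"
  Row 1: "hpb"
  Row 2: "hm"
First row length: 2

2


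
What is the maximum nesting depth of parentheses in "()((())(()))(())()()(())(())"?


Input: "()((())(()))(())()()(())(())"
Tracking depth:
  Position 0 '(': depth becomes 1
  Position 1 ')': depth becomes 0
  Position 2 '(': depth becomes 1
  Position 3 '(': depth becomes 2
  Position 4 '(': depth becomes 3
  Position 5 ')': depth becomes 2
  Position 6 ')': depth becomes 1
  Position 7 '(': depth becomes 2
  Position 8 '(': depth becomes 3
  Position 9 ')': depth becomes 2
  Position 10 ')': depth becomes 1
  Position 11 ')': depth becomes 0
  Position 12 '(': depth becomes 1
  Position 13 '(': depth becomes 2
  Position 14 ')': depth becomes 1
  Position 15 ')': depth becomes 0
  Position 16 '(': depth becomes 1
  Position 17 ')': depth becomes 0
  Position 18 '(': depth becomes 1
  Position 19 ')': depth becomes 0
  Position 20 '(': depth becomes 1
  Position 21 '(': depth becomes 2
  Position 22 ')': depth becomes 1
  Position 23 ')': depth becomes 0
  Position 24 '(': depth becomes 1
  Position 25 '(': depth becomes 2
  Position 26 ')': depth becomes 1
  Position 27 ')': depth becomes 0
Maximum depth reached: 3

3


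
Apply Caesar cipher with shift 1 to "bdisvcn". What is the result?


Caesar cipher: shift "bdisvcn" by 1
  'b' (pos 1) + 1 = pos 2 = 'c'
  'd' (pos 3) + 1 = pos 4 = 'e'
  'i' (pos 8) + 1 = pos 9 = 'j'
  's' (pos 18) + 1 = pos 19 = 't'
  'v' (pos 21) + 1 = pos 22 = 'w'
  'c' (pos 2) + 1 = pos 3 = 'd'
  'n' (pos 13) + 1 = pos 14 = 'o'
Result: cejtwdo

cejtwdo


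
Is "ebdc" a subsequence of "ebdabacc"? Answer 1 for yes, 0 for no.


Check if "ebdc" is a subsequence of "ebdabacc"
Greedy scan:
  Position 0 ('e'): matches sub[0] = 'e'
  Position 1 ('b'): matches sub[1] = 'b'
  Position 2 ('d'): matches sub[2] = 'd'
  Position 3 ('a'): no match needed
  Position 4 ('b'): no match needed
  Position 5 ('a'): no match needed
  Position 6 ('c'): matches sub[3] = 'c'
  Position 7 ('c'): no match needed
All 4 characters matched => is a subsequence

1


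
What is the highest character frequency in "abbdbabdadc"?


Input: abbdbabdadc
Character counts:
  'a': 3
  'b': 4
  'c': 1
  'd': 3
Maximum frequency: 4

4


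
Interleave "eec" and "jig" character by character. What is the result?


Interleaving "eec" and "jig":
  Position 0: 'e' from first, 'j' from second => "ej"
  Position 1: 'e' from first, 'i' from second => "ei"
  Position 2: 'c' from first, 'g' from second => "cg"
Result: ejeicg

ejeicg


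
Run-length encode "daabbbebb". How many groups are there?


Input: daabbbebb
Scanning for consecutive runs:
  Group 1: 'd' x 1 (positions 0-0)
  Group 2: 'a' x 2 (positions 1-2)
  Group 3: 'b' x 3 (positions 3-5)
  Group 4: 'e' x 1 (positions 6-6)
  Group 5: 'b' x 2 (positions 7-8)
Total groups: 5

5


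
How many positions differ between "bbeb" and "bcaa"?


Comparing "bbeb" and "bcaa" position by position:
  Position 0: 'b' vs 'b' => same
  Position 1: 'b' vs 'c' => DIFFER
  Position 2: 'e' vs 'a' => DIFFER
  Position 3: 'b' vs 'a' => DIFFER
Positions that differ: 3

3


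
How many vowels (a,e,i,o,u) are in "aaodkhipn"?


Input: aaodkhipn
Checking each character:
  'a' at position 0: vowel (running total: 1)
  'a' at position 1: vowel (running total: 2)
  'o' at position 2: vowel (running total: 3)
  'd' at position 3: consonant
  'k' at position 4: consonant
  'h' at position 5: consonant
  'i' at position 6: vowel (running total: 4)
  'p' at position 7: consonant
  'n' at position 8: consonant
Total vowels: 4

4


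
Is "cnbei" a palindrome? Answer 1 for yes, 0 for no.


Input: cnbei
Reversed: iebnc
  Compare pos 0 ('c') with pos 4 ('i'): MISMATCH
  Compare pos 1 ('n') with pos 3 ('e'): MISMATCH
Result: not a palindrome

0


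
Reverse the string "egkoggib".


Input: egkoggib
Reading characters right to left:
  Position 7: 'b'
  Position 6: 'i'
  Position 5: 'g'
  Position 4: 'g'
  Position 3: 'o'
  Position 2: 'k'
  Position 1: 'g'
  Position 0: 'e'
Reversed: biggokge

biggokge


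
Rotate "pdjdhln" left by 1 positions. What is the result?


Input: "pdjdhln", rotate left by 1
First 1 characters: "p"
Remaining characters: "djdhln"
Concatenate remaining + first: "djdhln" + "p" = "djdhlnp"

djdhlnp


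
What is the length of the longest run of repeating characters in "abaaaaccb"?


Input: "abaaaaccb"
Scanning for longest run:
  Position 1 ('b'): new char, reset run to 1
  Position 2 ('a'): new char, reset run to 1
  Position 3 ('a'): continues run of 'a', length=2
  Position 4 ('a'): continues run of 'a', length=3
  Position 5 ('a'): continues run of 'a', length=4
  Position 6 ('c'): new char, reset run to 1
  Position 7 ('c'): continues run of 'c', length=2
  Position 8 ('b'): new char, reset run to 1
Longest run: 'a' with length 4

4


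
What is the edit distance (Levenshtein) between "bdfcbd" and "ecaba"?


Computing edit distance: "bdfcbd" -> "ecaba"
DP table:
           e    c    a    b    a
      0    1    2    3    4    5
  b   1    1    2    3    3    4
  d   2    2    2    3    4    4
  f   3    3    3    3    4    5
  c   4    4    3    4    4    5
  b   5    5    4    4    4    5
  d   6    6    5    5    5    5
Edit distance = dp[6][5] = 5

5


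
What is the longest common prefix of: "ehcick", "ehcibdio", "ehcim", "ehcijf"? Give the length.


Words: ehcick, ehcibdio, ehcim, ehcijf
  Position 0: all 'e' => match
  Position 1: all 'h' => match
  Position 2: all 'c' => match
  Position 3: all 'i' => match
  Position 4: ('c', 'b', 'm', 'j') => mismatch, stop
LCP = "ehci" (length 4)

4


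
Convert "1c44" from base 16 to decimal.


Input: "1c44" in base 16
Positional expansion:
  Digit '1' (value 1) x 16^3 = 4096
  Digit 'c' (value 12) x 16^2 = 3072
  Digit '4' (value 4) x 16^1 = 64
  Digit '4' (value 4) x 16^0 = 4
Sum = 7236

7236


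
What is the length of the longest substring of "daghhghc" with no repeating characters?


Input: "daghhghc"
Sliding window (track last position of each char):
  Position 0 ('d'): window [0,0] length 1 -- new best
  Position 1 ('a'): window [0,1] length 2 -- new best
  Position 2 ('g'): window [0,2] length 3 -- new best
  Position 3 ('h'): window [0,3] length 4 -- new best
  Position 4 ('h'): repeat (last at 3), move window start to 4
  Position 4 ('h'): window [4,4] length 1
  Position 5 ('g'): window [4,5] length 2
  Position 6 ('h'): repeat (last at 4), move window start to 5
  Position 6 ('h'): window [5,6] length 2
  Position 7 ('c'): window [5,7] length 3
Longest substring with no repeats: "dagh" with length 4

4


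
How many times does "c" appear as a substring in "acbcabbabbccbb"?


Searching for "c" in "acbcabbabbccbb"
Scanning each position:
  Position 0: "a" => no
  Position 1: "c" => MATCH
  Position 2: "b" => no
  Position 3: "c" => MATCH
  Position 4: "a" => no
  Position 5: "b" => no
  Position 6: "b" => no
  Position 7: "a" => no
  Position 8: "b" => no
  Position 9: "b" => no
  Position 10: "c" => MATCH
  Position 11: "c" => MATCH
  Position 12: "b" => no
  Position 13: "b" => no
Total occurrences: 4

4


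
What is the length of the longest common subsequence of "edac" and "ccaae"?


LCS of "edac" and "ccaae"
DP table:
           c    c    a    a    e
      0    0    0    0    0    0
  e   0    0    0    0    0    1
  d   0    0    0    0    0    1
  a   0    0    0    1    1    1
  c   0    1    1    1    1    1
LCS length = dp[4][5] = 1

1


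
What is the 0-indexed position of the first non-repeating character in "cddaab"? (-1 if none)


Input: cddaab
Character frequencies:
  'a': 2
  'b': 1
  'c': 1
  'd': 2
Scanning left to right for freq == 1:
  Position 0 ('c'): unique! => answer = 0

0


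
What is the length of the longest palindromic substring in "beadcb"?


Input: "beadcb"
Checking substrings for palindromes:
  No multi-char palindromic substrings found
Longest palindromic substring: "b" with length 1

1


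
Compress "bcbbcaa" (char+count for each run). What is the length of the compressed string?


Input: bcbbcaa
Runs:
  'b' x 1 => "b1"
  'c' x 1 => "c1"
  'b' x 2 => "b2"
  'c' x 1 => "c1"
  'a' x 2 => "a2"
Compressed: "b1c1b2c1a2"
Compressed length: 10

10


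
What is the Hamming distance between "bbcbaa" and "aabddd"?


Comparing "bbcbaa" and "aabddd" position by position:
  Position 0: 'b' vs 'a' => differ
  Position 1: 'b' vs 'a' => differ
  Position 2: 'c' vs 'b' => differ
  Position 3: 'b' vs 'd' => differ
  Position 4: 'a' vs 'd' => differ
  Position 5: 'a' vs 'd' => differ
Total differences (Hamming distance): 6

6


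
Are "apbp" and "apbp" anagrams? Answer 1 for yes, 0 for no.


Strings: "apbp", "apbp"
Sorted first:  abpp
Sorted second: abpp
Sorted forms match => anagrams

1


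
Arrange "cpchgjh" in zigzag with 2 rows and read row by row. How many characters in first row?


Zigzag "cpchgjh" into 2 rows:
Placing characters:
  'c' => row 0
  'p' => row 1
  'c' => row 0
  'h' => row 1
  'g' => row 0
  'j' => row 1
  'h' => row 0
Rows:
  Row 0: "ccgh"
  Row 1: "phj"
First row length: 4

4


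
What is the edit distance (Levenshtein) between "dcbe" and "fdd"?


Computing edit distance: "dcbe" -> "fdd"
DP table:
           f    d    d
      0    1    2    3
  d   1    1    1    2
  c   2    2    2    2
  b   3    3    3    3
  e   4    4    4    4
Edit distance = dp[4][3] = 4

4


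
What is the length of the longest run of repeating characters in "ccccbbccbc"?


Input: "ccccbbccbc"
Scanning for longest run:
  Position 1 ('c'): continues run of 'c', length=2
  Position 2 ('c'): continues run of 'c', length=3
  Position 3 ('c'): continues run of 'c', length=4
  Position 4 ('b'): new char, reset run to 1
  Position 5 ('b'): continues run of 'b', length=2
  Position 6 ('c'): new char, reset run to 1
  Position 7 ('c'): continues run of 'c', length=2
  Position 8 ('b'): new char, reset run to 1
  Position 9 ('c'): new char, reset run to 1
Longest run: 'c' with length 4

4


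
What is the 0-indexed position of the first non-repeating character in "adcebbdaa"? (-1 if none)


Input: adcebbdaa
Character frequencies:
  'a': 3
  'b': 2
  'c': 1
  'd': 2
  'e': 1
Scanning left to right for freq == 1:
  Position 0 ('a'): freq=3, skip
  Position 1 ('d'): freq=2, skip
  Position 2 ('c'): unique! => answer = 2

2


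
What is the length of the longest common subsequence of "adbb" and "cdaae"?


LCS of "adbb" and "cdaae"
DP table:
           c    d    a    a    e
      0    0    0    0    0    0
  a   0    0    0    1    1    1
  d   0    0    1    1    1    1
  b   0    0    1    1    1    1
  b   0    0    1    1    1    1
LCS length = dp[4][5] = 1

1


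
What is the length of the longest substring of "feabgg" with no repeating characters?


Input: "feabgg"
Sliding window (track last position of each char):
  Position 0 ('f'): window [0,0] length 1 -- new best
  Position 1 ('e'): window [0,1] length 2 -- new best
  Position 2 ('a'): window [0,2] length 3 -- new best
  Position 3 ('b'): window [0,3] length 4 -- new best
  Position 4 ('g'): window [0,4] length 5 -- new best
  Position 5 ('g'): repeat (last at 4), move window start to 5
  Position 5 ('g'): window [5,5] length 1
Longest substring with no repeats: "feabg" with length 5

5


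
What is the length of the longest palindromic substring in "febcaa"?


Input: "febcaa"
Checking substrings for palindromes:
  [4:6] "aa" (len 2) => palindrome
Longest palindromic substring: "aa" with length 2

2


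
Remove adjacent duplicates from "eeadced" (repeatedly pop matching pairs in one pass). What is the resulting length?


Input: eeadced
Stack-based adjacent duplicate removal:
  Read 'e': push. Stack: e
  Read 'e': matches stack top 'e' => pop. Stack: (empty)
  Read 'a': push. Stack: a
  Read 'd': push. Stack: ad
  Read 'c': push. Stack: adc
  Read 'e': push. Stack: adce
  Read 'd': push. Stack: adced
Final stack: "adced" (length 5)

5


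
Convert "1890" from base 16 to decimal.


Input: "1890" in base 16
Positional expansion:
  Digit '1' (value 1) x 16^3 = 4096
  Digit '8' (value 8) x 16^2 = 2048
  Digit '9' (value 9) x 16^1 = 144
  Digit '0' (value 0) x 16^0 = 0
Sum = 6288

6288


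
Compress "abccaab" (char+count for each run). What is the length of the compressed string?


Input: abccaab
Runs:
  'a' x 1 => "a1"
  'b' x 1 => "b1"
  'c' x 2 => "c2"
  'a' x 2 => "a2"
  'b' x 1 => "b1"
Compressed: "a1b1c2a2b1"
Compressed length: 10

10


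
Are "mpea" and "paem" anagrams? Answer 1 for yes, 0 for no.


Strings: "mpea", "paem"
Sorted first:  aemp
Sorted second: aemp
Sorted forms match => anagrams

1


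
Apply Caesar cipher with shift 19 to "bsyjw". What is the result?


Caesar cipher: shift "bsyjw" by 19
  'b' (pos 1) + 19 = pos 20 = 'u'
  's' (pos 18) + 19 = pos 11 = 'l'
  'y' (pos 24) + 19 = pos 17 = 'r'
  'j' (pos 9) + 19 = pos 2 = 'c'
  'w' (pos 22) + 19 = pos 15 = 'p'
Result: ulrcp

ulrcp


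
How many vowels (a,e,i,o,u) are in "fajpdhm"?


Input: fajpdhm
Checking each character:
  'f' at position 0: consonant
  'a' at position 1: vowel (running total: 1)
  'j' at position 2: consonant
  'p' at position 3: consonant
  'd' at position 4: consonant
  'h' at position 5: consonant
  'm' at position 6: consonant
Total vowels: 1

1


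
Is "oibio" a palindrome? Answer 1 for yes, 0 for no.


Input: oibio
Reversed: oibio
  Compare pos 0 ('o') with pos 4 ('o'): match
  Compare pos 1 ('i') with pos 3 ('i'): match
Result: palindrome

1


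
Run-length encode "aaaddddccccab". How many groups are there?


Input: aaaddddccccab
Scanning for consecutive runs:
  Group 1: 'a' x 3 (positions 0-2)
  Group 2: 'd' x 4 (positions 3-6)
  Group 3: 'c' x 4 (positions 7-10)
  Group 4: 'a' x 1 (positions 11-11)
  Group 5: 'b' x 1 (positions 12-12)
Total groups: 5

5


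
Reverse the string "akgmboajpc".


Input: akgmboajpc
Reading characters right to left:
  Position 9: 'c'
  Position 8: 'p'
  Position 7: 'j'
  Position 6: 'a'
  Position 5: 'o'
  Position 4: 'b'
  Position 3: 'm'
  Position 2: 'g'
  Position 1: 'k'
  Position 0: 'a'
Reversed: cpjaobmgka

cpjaobmgka


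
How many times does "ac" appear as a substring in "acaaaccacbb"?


Searching for "ac" in "acaaaccacbb"
Scanning each position:
  Position 0: "ac" => MATCH
  Position 1: "ca" => no
  Position 2: "aa" => no
  Position 3: "aa" => no
  Position 4: "ac" => MATCH
  Position 5: "cc" => no
  Position 6: "ca" => no
  Position 7: "ac" => MATCH
  Position 8: "cb" => no
  Position 9: "bb" => no
Total occurrences: 3

3


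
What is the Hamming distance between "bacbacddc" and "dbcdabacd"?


Comparing "bacbacddc" and "dbcdabacd" position by position:
  Position 0: 'b' vs 'd' => differ
  Position 1: 'a' vs 'b' => differ
  Position 2: 'c' vs 'c' => same
  Position 3: 'b' vs 'd' => differ
  Position 4: 'a' vs 'a' => same
  Position 5: 'c' vs 'b' => differ
  Position 6: 'd' vs 'a' => differ
  Position 7: 'd' vs 'c' => differ
  Position 8: 'c' vs 'd' => differ
Total differences (Hamming distance): 7

7


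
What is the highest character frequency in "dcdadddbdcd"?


Input: dcdadddbdcd
Character counts:
  'a': 1
  'b': 1
  'c': 2
  'd': 7
Maximum frequency: 7

7


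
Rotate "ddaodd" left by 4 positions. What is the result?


Input: "ddaodd", rotate left by 4
First 4 characters: "ddao"
Remaining characters: "dd"
Concatenate remaining + first: "dd" + "ddao" = "ddddao"

ddddao


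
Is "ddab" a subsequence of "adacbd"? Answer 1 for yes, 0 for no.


Check if "ddab" is a subsequence of "adacbd"
Greedy scan:
  Position 0 ('a'): no match needed
  Position 1 ('d'): matches sub[0] = 'd'
  Position 2 ('a'): no match needed
  Position 3 ('c'): no match needed
  Position 4 ('b'): no match needed
  Position 5 ('d'): matches sub[1] = 'd'
Only matched 2/4 characters => not a subsequence

0


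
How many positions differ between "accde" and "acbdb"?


Comparing "accde" and "acbdb" position by position:
  Position 0: 'a' vs 'a' => same
  Position 1: 'c' vs 'c' => same
  Position 2: 'c' vs 'b' => DIFFER
  Position 3: 'd' vs 'd' => same
  Position 4: 'e' vs 'b' => DIFFER
Positions that differ: 2

2


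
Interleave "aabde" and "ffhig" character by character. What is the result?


Interleaving "aabde" and "ffhig":
  Position 0: 'a' from first, 'f' from second => "af"
  Position 1: 'a' from first, 'f' from second => "af"
  Position 2: 'b' from first, 'h' from second => "bh"
  Position 3: 'd' from first, 'i' from second => "di"
  Position 4: 'e' from first, 'g' from second => "eg"
Result: afafbhdieg

afafbhdieg


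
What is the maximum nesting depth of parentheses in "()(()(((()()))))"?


Input: "()(()(((()()))))"
Tracking depth:
  Position 0 '(': depth becomes 1
  Position 1 ')': depth becomes 0
  Position 2 '(': depth becomes 1
  Position 3 '(': depth becomes 2
  Position 4 ')': depth becomes 1
  Position 5 '(': depth becomes 2
  Position 6 '(': depth becomes 3
  Position 7 '(': depth becomes 4
  Position 8 '(': depth becomes 5
  Position 9 ')': depth becomes 4
  Position 10 '(': depth becomes 5
  Position 11 ')': depth becomes 4
  Position 12 ')': depth becomes 3
  Position 13 ')': depth becomes 2
  Position 14 ')': depth becomes 1
  Position 15 ')': depth becomes 0
Maximum depth reached: 5

5


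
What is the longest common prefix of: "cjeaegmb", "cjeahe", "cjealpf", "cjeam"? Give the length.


Words: cjeaegmb, cjeahe, cjealpf, cjeam
  Position 0: all 'c' => match
  Position 1: all 'j' => match
  Position 2: all 'e' => match
  Position 3: all 'a' => match
  Position 4: ('e', 'h', 'l', 'm') => mismatch, stop
LCP = "cjea" (length 4)

4


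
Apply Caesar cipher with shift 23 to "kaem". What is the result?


Caesar cipher: shift "kaem" by 23
  'k' (pos 10) + 23 = pos 7 = 'h'
  'a' (pos 0) + 23 = pos 23 = 'x'
  'e' (pos 4) + 23 = pos 1 = 'b'
  'm' (pos 12) + 23 = pos 9 = 'j'
Result: hxbj

hxbj


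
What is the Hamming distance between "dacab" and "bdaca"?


Comparing "dacab" and "bdaca" position by position:
  Position 0: 'd' vs 'b' => differ
  Position 1: 'a' vs 'd' => differ
  Position 2: 'c' vs 'a' => differ
  Position 3: 'a' vs 'c' => differ
  Position 4: 'b' vs 'a' => differ
Total differences (Hamming distance): 5

5


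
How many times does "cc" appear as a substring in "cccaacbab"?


Searching for "cc" in "cccaacbab"
Scanning each position:
  Position 0: "cc" => MATCH
  Position 1: "cc" => MATCH
  Position 2: "ca" => no
  Position 3: "aa" => no
  Position 4: "ac" => no
  Position 5: "cb" => no
  Position 6: "ba" => no
  Position 7: "ab" => no
Total occurrences: 2

2


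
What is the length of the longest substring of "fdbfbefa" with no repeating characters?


Input: "fdbfbefa"
Sliding window (track last position of each char):
  Position 0 ('f'): window [0,0] length 1 -- new best
  Position 1 ('d'): window [0,1] length 2 -- new best
  Position 2 ('b'): window [0,2] length 3 -- new best
  Position 3 ('f'): repeat (last at 0), move window start to 1
  Position 3 ('f'): window [1,3] length 3
  Position 4 ('b'): repeat (last at 2), move window start to 3
  Position 4 ('b'): window [3,4] length 2
  Position 5 ('e'): window [3,5] length 3
  Position 6 ('f'): repeat (last at 3), move window start to 4
  Position 6 ('f'): window [4,6] length 3
  Position 7 ('a'): window [4,7] length 4 -- new best
Longest substring with no repeats: "befa" with length 4

4


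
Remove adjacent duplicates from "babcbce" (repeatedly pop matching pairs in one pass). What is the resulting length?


Input: babcbce
Stack-based adjacent duplicate removal:
  Read 'b': push. Stack: b
  Read 'a': push. Stack: ba
  Read 'b': push. Stack: bab
  Read 'c': push. Stack: babc
  Read 'b': push. Stack: babcb
  Read 'c': push. Stack: babcbc
  Read 'e': push. Stack: babcbce
Final stack: "babcbce" (length 7)

7


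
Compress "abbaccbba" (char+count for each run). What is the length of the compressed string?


Input: abbaccbba
Runs:
  'a' x 1 => "a1"
  'b' x 2 => "b2"
  'a' x 1 => "a1"
  'c' x 2 => "c2"
  'b' x 2 => "b2"
  'a' x 1 => "a1"
Compressed: "a1b2a1c2b2a1"
Compressed length: 12

12


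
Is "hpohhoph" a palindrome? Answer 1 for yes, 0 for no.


Input: hpohhoph
Reversed: hpohhoph
  Compare pos 0 ('h') with pos 7 ('h'): match
  Compare pos 1 ('p') with pos 6 ('p'): match
  Compare pos 2 ('o') with pos 5 ('o'): match
  Compare pos 3 ('h') with pos 4 ('h'): match
Result: palindrome

1


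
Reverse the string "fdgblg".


Input: fdgblg
Reading characters right to left:
  Position 5: 'g'
  Position 4: 'l'
  Position 3: 'b'
  Position 2: 'g'
  Position 1: 'd'
  Position 0: 'f'
Reversed: glbgdf

glbgdf


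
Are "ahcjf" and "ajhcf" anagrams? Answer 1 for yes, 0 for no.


Strings: "ahcjf", "ajhcf"
Sorted first:  acfhj
Sorted second: acfhj
Sorted forms match => anagrams

1


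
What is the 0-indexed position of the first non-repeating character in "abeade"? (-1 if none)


Input: abeade
Character frequencies:
  'a': 2
  'b': 1
  'd': 1
  'e': 2
Scanning left to right for freq == 1:
  Position 0 ('a'): freq=2, skip
  Position 1 ('b'): unique! => answer = 1

1


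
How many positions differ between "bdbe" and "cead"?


Comparing "bdbe" and "cead" position by position:
  Position 0: 'b' vs 'c' => DIFFER
  Position 1: 'd' vs 'e' => DIFFER
  Position 2: 'b' vs 'a' => DIFFER
  Position 3: 'e' vs 'd' => DIFFER
Positions that differ: 4

4


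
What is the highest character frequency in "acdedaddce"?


Input: acdedaddce
Character counts:
  'a': 2
  'c': 2
  'd': 4
  'e': 2
Maximum frequency: 4

4


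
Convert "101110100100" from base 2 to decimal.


Input: "101110100100" in base 2
Positional expansion:
  Digit '1' (value 1) x 2^11 = 2048
  Digit '0' (value 0) x 2^10 = 0
  Digit '1' (value 1) x 2^9 = 512
  Digit '1' (value 1) x 2^8 = 256
  Digit '1' (value 1) x 2^7 = 128
  Digit '0' (value 0) x 2^6 = 0
  Digit '1' (value 1) x 2^5 = 32
  Digit '0' (value 0) x 2^4 = 0
  Digit '0' (value 0) x 2^3 = 0
  Digit '1' (value 1) x 2^2 = 4
  Digit '0' (value 0) x 2^1 = 0
  Digit '0' (value 0) x 2^0 = 0
Sum = 2980

2980


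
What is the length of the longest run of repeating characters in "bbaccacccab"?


Input: "bbaccacccab"
Scanning for longest run:
  Position 1 ('b'): continues run of 'b', length=2
  Position 2 ('a'): new char, reset run to 1
  Position 3 ('c'): new char, reset run to 1
  Position 4 ('c'): continues run of 'c', length=2
  Position 5 ('a'): new char, reset run to 1
  Position 6 ('c'): new char, reset run to 1
  Position 7 ('c'): continues run of 'c', length=2
  Position 8 ('c'): continues run of 'c', length=3
  Position 9 ('a'): new char, reset run to 1
  Position 10 ('b'): new char, reset run to 1
Longest run: 'c' with length 3

3


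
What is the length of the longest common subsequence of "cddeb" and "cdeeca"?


LCS of "cddeb" and "cdeeca"
DP table:
           c    d    e    e    c    a
      0    0    0    0    0    0    0
  c   0    1    1    1    1    1    1
  d   0    1    2    2    2    2    2
  d   0    1    2    2    2    2    2
  e   0    1    2    3    3    3    3
  b   0    1    2    3    3    3    3
LCS length = dp[5][6] = 3

3


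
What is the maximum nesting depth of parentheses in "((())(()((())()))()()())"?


Input: "((())(()((())()))()()())"
Tracking depth:
  Position 0 '(': depth becomes 1
  Position 1 '(': depth becomes 2
  Position 2 '(': depth becomes 3
  Position 3 ')': depth becomes 2
  Position 4 ')': depth becomes 1
  Position 5 '(': depth becomes 2
  Position 6 '(': depth becomes 3
  Position 7 ')': depth becomes 2
  Position 8 '(': depth becomes 3
  Position 9 '(': depth becomes 4
  Position 10 '(': depth becomes 5
  Position 11 ')': depth becomes 4
  Position 12 ')': depth becomes 3
  Position 13 '(': depth becomes 4
  Position 14 ')': depth becomes 3
  Position 15 ')': depth becomes 2
  Position 16 ')': depth becomes 1
  Position 17 '(': depth becomes 2
  Position 18 ')': depth becomes 1
  Position 19 '(': depth becomes 2
  Position 20 ')': depth becomes 1
  Position 21 '(': depth becomes 2
  Position 22 ')': depth becomes 1
  Position 23 ')': depth becomes 0
Maximum depth reached: 5

5


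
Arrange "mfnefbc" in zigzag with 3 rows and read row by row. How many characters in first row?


Zigzag "mfnefbc" into 3 rows:
Placing characters:
  'm' => row 0
  'f' => row 1
  'n' => row 2
  'e' => row 1
  'f' => row 0
  'b' => row 1
  'c' => row 2
Rows:
  Row 0: "mf"
  Row 1: "feb"
  Row 2: "nc"
First row length: 2

2


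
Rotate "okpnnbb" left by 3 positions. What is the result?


Input: "okpnnbb", rotate left by 3
First 3 characters: "okp"
Remaining characters: "nnbb"
Concatenate remaining + first: "nnbb" + "okp" = "nnbbokp"

nnbbokp


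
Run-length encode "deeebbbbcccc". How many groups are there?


Input: deeebbbbcccc
Scanning for consecutive runs:
  Group 1: 'd' x 1 (positions 0-0)
  Group 2: 'e' x 3 (positions 1-3)
  Group 3: 'b' x 4 (positions 4-7)
  Group 4: 'c' x 4 (positions 8-11)
Total groups: 4

4


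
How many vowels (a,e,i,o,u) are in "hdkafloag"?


Input: hdkafloag
Checking each character:
  'h' at position 0: consonant
  'd' at position 1: consonant
  'k' at position 2: consonant
  'a' at position 3: vowel (running total: 1)
  'f' at position 4: consonant
  'l' at position 5: consonant
  'o' at position 6: vowel (running total: 2)
  'a' at position 7: vowel (running total: 3)
  'g' at position 8: consonant
Total vowels: 3

3


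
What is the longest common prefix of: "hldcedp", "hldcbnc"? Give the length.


Words: hldcedp, hldcbnc
  Position 0: all 'h' => match
  Position 1: all 'l' => match
  Position 2: all 'd' => match
  Position 3: all 'c' => match
  Position 4: ('e', 'b') => mismatch, stop
LCP = "hldc" (length 4)

4


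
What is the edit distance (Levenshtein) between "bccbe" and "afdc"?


Computing edit distance: "bccbe" -> "afdc"
DP table:
           a    f    d    c
      0    1    2    3    4
  b   1    1    2    3    4
  c   2    2    2    3    3
  c   3    3    3    3    3
  b   4    4    4    4    4
  e   5    5    5    5    5
Edit distance = dp[5][4] = 5

5


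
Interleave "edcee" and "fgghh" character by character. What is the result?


Interleaving "edcee" and "fgghh":
  Position 0: 'e' from first, 'f' from second => "ef"
  Position 1: 'd' from first, 'g' from second => "dg"
  Position 2: 'c' from first, 'g' from second => "cg"
  Position 3: 'e' from first, 'h' from second => "eh"
  Position 4: 'e' from first, 'h' from second => "eh"
Result: efdgcgeheh

efdgcgeheh


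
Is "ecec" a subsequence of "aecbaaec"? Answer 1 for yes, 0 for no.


Check if "ecec" is a subsequence of "aecbaaec"
Greedy scan:
  Position 0 ('a'): no match needed
  Position 1 ('e'): matches sub[0] = 'e'
  Position 2 ('c'): matches sub[1] = 'c'
  Position 3 ('b'): no match needed
  Position 4 ('a'): no match needed
  Position 5 ('a'): no match needed
  Position 6 ('e'): matches sub[2] = 'e'
  Position 7 ('c'): matches sub[3] = 'c'
All 4 characters matched => is a subsequence

1


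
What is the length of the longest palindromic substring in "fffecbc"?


Input: "fffecbc"
Checking substrings for palindromes:
  [0:3] "fff" (len 3) => palindrome
  [4:7] "cbc" (len 3) => palindrome
  [0:2] "ff" (len 2) => palindrome
  [1:3] "ff" (len 2) => palindrome
Longest palindromic substring: "fff" with length 3

3


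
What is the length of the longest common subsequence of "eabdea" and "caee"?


LCS of "eabdea" and "caee"
DP table:
           c    a    e    e
      0    0    0    0    0
  e   0    0    0    1    1
  a   0    0    1    1    1
  b   0    0    1    1    1
  d   0    0    1    1    1
  e   0    0    1    2    2
  a   0    0    1    2    2
LCS length = dp[6][4] = 2

2


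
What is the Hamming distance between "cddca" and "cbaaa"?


Comparing "cddca" and "cbaaa" position by position:
  Position 0: 'c' vs 'c' => same
  Position 1: 'd' vs 'b' => differ
  Position 2: 'd' vs 'a' => differ
  Position 3: 'c' vs 'a' => differ
  Position 4: 'a' vs 'a' => same
Total differences (Hamming distance): 3

3


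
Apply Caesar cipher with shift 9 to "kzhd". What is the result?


Caesar cipher: shift "kzhd" by 9
  'k' (pos 10) + 9 = pos 19 = 't'
  'z' (pos 25) + 9 = pos 8 = 'i'
  'h' (pos 7) + 9 = pos 16 = 'q'
  'd' (pos 3) + 9 = pos 12 = 'm'
Result: tiqm

tiqm


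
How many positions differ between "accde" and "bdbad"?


Comparing "accde" and "bdbad" position by position:
  Position 0: 'a' vs 'b' => DIFFER
  Position 1: 'c' vs 'd' => DIFFER
  Position 2: 'c' vs 'b' => DIFFER
  Position 3: 'd' vs 'a' => DIFFER
  Position 4: 'e' vs 'd' => DIFFER
Positions that differ: 5

5


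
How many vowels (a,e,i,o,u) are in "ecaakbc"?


Input: ecaakbc
Checking each character:
  'e' at position 0: vowel (running total: 1)
  'c' at position 1: consonant
  'a' at position 2: vowel (running total: 2)
  'a' at position 3: vowel (running total: 3)
  'k' at position 4: consonant
  'b' at position 5: consonant
  'c' at position 6: consonant
Total vowels: 3

3


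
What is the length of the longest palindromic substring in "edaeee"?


Input: "edaeee"
Checking substrings for palindromes:
  [3:6] "eee" (len 3) => palindrome
  [3:5] "ee" (len 2) => palindrome
  [4:6] "ee" (len 2) => palindrome
Longest palindromic substring: "eee" with length 3

3


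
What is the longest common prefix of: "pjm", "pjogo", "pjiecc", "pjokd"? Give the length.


Words: pjm, pjogo, pjiecc, pjokd
  Position 0: all 'p' => match
  Position 1: all 'j' => match
  Position 2: ('m', 'o', 'i', 'o') => mismatch, stop
LCP = "pj" (length 2)

2


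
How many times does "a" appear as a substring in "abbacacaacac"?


Searching for "a" in "abbacacaacac"
Scanning each position:
  Position 0: "a" => MATCH
  Position 1: "b" => no
  Position 2: "b" => no
  Position 3: "a" => MATCH
  Position 4: "c" => no
  Position 5: "a" => MATCH
  Position 6: "c" => no
  Position 7: "a" => MATCH
  Position 8: "a" => MATCH
  Position 9: "c" => no
  Position 10: "a" => MATCH
  Position 11: "c" => no
Total occurrences: 6

6
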